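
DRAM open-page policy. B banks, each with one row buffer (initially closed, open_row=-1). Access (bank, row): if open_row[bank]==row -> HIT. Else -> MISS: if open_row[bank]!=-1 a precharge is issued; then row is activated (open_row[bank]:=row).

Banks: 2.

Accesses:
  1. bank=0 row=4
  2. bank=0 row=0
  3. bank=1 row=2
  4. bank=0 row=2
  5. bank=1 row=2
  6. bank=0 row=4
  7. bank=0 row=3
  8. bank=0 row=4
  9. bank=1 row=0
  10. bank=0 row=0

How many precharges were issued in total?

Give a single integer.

Acc 1: bank0 row4 -> MISS (open row4); precharges=0
Acc 2: bank0 row0 -> MISS (open row0); precharges=1
Acc 3: bank1 row2 -> MISS (open row2); precharges=1
Acc 4: bank0 row2 -> MISS (open row2); precharges=2
Acc 5: bank1 row2 -> HIT
Acc 6: bank0 row4 -> MISS (open row4); precharges=3
Acc 7: bank0 row3 -> MISS (open row3); precharges=4
Acc 8: bank0 row4 -> MISS (open row4); precharges=5
Acc 9: bank1 row0 -> MISS (open row0); precharges=6
Acc 10: bank0 row0 -> MISS (open row0); precharges=7

Answer: 7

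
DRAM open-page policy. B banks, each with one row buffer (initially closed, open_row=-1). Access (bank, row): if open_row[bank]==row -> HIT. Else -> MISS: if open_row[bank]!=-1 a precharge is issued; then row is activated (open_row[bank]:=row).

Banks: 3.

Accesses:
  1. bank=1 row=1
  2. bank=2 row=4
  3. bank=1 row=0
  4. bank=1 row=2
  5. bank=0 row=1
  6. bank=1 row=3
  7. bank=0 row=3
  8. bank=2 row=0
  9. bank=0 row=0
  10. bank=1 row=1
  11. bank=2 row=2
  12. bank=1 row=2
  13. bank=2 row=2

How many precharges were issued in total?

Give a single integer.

Acc 1: bank1 row1 -> MISS (open row1); precharges=0
Acc 2: bank2 row4 -> MISS (open row4); precharges=0
Acc 3: bank1 row0 -> MISS (open row0); precharges=1
Acc 4: bank1 row2 -> MISS (open row2); precharges=2
Acc 5: bank0 row1 -> MISS (open row1); precharges=2
Acc 6: bank1 row3 -> MISS (open row3); precharges=3
Acc 7: bank0 row3 -> MISS (open row3); precharges=4
Acc 8: bank2 row0 -> MISS (open row0); precharges=5
Acc 9: bank0 row0 -> MISS (open row0); precharges=6
Acc 10: bank1 row1 -> MISS (open row1); precharges=7
Acc 11: bank2 row2 -> MISS (open row2); precharges=8
Acc 12: bank1 row2 -> MISS (open row2); precharges=9
Acc 13: bank2 row2 -> HIT

Answer: 9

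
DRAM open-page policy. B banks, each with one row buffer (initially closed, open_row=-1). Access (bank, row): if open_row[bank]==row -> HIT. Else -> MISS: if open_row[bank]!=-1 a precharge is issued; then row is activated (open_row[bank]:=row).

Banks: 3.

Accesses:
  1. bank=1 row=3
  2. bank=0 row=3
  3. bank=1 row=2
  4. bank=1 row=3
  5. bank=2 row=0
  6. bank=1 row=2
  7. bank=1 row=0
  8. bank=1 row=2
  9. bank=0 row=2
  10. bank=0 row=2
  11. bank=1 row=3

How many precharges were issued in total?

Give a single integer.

Acc 1: bank1 row3 -> MISS (open row3); precharges=0
Acc 2: bank0 row3 -> MISS (open row3); precharges=0
Acc 3: bank1 row2 -> MISS (open row2); precharges=1
Acc 4: bank1 row3 -> MISS (open row3); precharges=2
Acc 5: bank2 row0 -> MISS (open row0); precharges=2
Acc 6: bank1 row2 -> MISS (open row2); precharges=3
Acc 7: bank1 row0 -> MISS (open row0); precharges=4
Acc 8: bank1 row2 -> MISS (open row2); precharges=5
Acc 9: bank0 row2 -> MISS (open row2); precharges=6
Acc 10: bank0 row2 -> HIT
Acc 11: bank1 row3 -> MISS (open row3); precharges=7

Answer: 7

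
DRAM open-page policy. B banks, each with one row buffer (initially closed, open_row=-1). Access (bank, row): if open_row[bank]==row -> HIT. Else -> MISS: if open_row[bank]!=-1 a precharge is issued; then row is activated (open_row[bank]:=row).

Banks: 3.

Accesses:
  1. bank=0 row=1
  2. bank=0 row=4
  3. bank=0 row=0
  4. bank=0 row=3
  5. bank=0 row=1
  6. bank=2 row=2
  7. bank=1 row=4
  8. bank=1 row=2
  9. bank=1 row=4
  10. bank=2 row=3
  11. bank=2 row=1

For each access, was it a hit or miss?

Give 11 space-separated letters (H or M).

Acc 1: bank0 row1 -> MISS (open row1); precharges=0
Acc 2: bank0 row4 -> MISS (open row4); precharges=1
Acc 3: bank0 row0 -> MISS (open row0); precharges=2
Acc 4: bank0 row3 -> MISS (open row3); precharges=3
Acc 5: bank0 row1 -> MISS (open row1); precharges=4
Acc 6: bank2 row2 -> MISS (open row2); precharges=4
Acc 7: bank1 row4 -> MISS (open row4); precharges=4
Acc 8: bank1 row2 -> MISS (open row2); precharges=5
Acc 9: bank1 row4 -> MISS (open row4); precharges=6
Acc 10: bank2 row3 -> MISS (open row3); precharges=7
Acc 11: bank2 row1 -> MISS (open row1); precharges=8

Answer: M M M M M M M M M M M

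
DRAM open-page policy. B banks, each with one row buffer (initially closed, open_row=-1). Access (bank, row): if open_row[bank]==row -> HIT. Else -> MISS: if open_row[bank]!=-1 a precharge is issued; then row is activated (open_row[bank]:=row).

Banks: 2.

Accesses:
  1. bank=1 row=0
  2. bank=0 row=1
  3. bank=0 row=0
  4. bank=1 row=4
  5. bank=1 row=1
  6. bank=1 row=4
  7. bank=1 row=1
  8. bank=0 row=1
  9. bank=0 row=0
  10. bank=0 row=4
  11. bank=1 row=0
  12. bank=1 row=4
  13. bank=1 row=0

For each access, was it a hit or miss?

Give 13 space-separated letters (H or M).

Answer: M M M M M M M M M M M M M

Derivation:
Acc 1: bank1 row0 -> MISS (open row0); precharges=0
Acc 2: bank0 row1 -> MISS (open row1); precharges=0
Acc 3: bank0 row0 -> MISS (open row0); precharges=1
Acc 4: bank1 row4 -> MISS (open row4); precharges=2
Acc 5: bank1 row1 -> MISS (open row1); precharges=3
Acc 6: bank1 row4 -> MISS (open row4); precharges=4
Acc 7: bank1 row1 -> MISS (open row1); precharges=5
Acc 8: bank0 row1 -> MISS (open row1); precharges=6
Acc 9: bank0 row0 -> MISS (open row0); precharges=7
Acc 10: bank0 row4 -> MISS (open row4); precharges=8
Acc 11: bank1 row0 -> MISS (open row0); precharges=9
Acc 12: bank1 row4 -> MISS (open row4); precharges=10
Acc 13: bank1 row0 -> MISS (open row0); precharges=11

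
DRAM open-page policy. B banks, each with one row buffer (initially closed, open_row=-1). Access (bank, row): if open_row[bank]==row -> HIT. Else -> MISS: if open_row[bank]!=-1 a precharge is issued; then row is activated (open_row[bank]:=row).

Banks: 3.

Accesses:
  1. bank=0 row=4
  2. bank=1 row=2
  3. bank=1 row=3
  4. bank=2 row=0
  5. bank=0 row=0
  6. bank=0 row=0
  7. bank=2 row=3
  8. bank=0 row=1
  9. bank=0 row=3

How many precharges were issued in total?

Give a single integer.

Answer: 5

Derivation:
Acc 1: bank0 row4 -> MISS (open row4); precharges=0
Acc 2: bank1 row2 -> MISS (open row2); precharges=0
Acc 3: bank1 row3 -> MISS (open row3); precharges=1
Acc 4: bank2 row0 -> MISS (open row0); precharges=1
Acc 5: bank0 row0 -> MISS (open row0); precharges=2
Acc 6: bank0 row0 -> HIT
Acc 7: bank2 row3 -> MISS (open row3); precharges=3
Acc 8: bank0 row1 -> MISS (open row1); precharges=4
Acc 9: bank0 row3 -> MISS (open row3); precharges=5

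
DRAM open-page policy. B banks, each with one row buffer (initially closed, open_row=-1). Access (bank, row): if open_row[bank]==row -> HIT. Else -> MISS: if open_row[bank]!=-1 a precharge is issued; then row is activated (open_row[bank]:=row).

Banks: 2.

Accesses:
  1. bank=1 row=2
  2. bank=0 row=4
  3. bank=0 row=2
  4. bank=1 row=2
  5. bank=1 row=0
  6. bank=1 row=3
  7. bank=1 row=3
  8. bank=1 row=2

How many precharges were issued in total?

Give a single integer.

Answer: 4

Derivation:
Acc 1: bank1 row2 -> MISS (open row2); precharges=0
Acc 2: bank0 row4 -> MISS (open row4); precharges=0
Acc 3: bank0 row2 -> MISS (open row2); precharges=1
Acc 4: bank1 row2 -> HIT
Acc 5: bank1 row0 -> MISS (open row0); precharges=2
Acc 6: bank1 row3 -> MISS (open row3); precharges=3
Acc 7: bank1 row3 -> HIT
Acc 8: bank1 row2 -> MISS (open row2); precharges=4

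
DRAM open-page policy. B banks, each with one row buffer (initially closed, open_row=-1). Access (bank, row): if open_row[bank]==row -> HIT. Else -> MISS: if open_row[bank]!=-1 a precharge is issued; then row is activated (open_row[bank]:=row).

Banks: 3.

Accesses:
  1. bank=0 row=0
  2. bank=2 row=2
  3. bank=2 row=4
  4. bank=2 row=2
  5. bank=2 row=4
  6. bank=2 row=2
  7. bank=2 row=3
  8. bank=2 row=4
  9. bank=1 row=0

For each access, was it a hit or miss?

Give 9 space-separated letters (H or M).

Answer: M M M M M M M M M

Derivation:
Acc 1: bank0 row0 -> MISS (open row0); precharges=0
Acc 2: bank2 row2 -> MISS (open row2); precharges=0
Acc 3: bank2 row4 -> MISS (open row4); precharges=1
Acc 4: bank2 row2 -> MISS (open row2); precharges=2
Acc 5: bank2 row4 -> MISS (open row4); precharges=3
Acc 6: bank2 row2 -> MISS (open row2); precharges=4
Acc 7: bank2 row3 -> MISS (open row3); precharges=5
Acc 8: bank2 row4 -> MISS (open row4); precharges=6
Acc 9: bank1 row0 -> MISS (open row0); precharges=6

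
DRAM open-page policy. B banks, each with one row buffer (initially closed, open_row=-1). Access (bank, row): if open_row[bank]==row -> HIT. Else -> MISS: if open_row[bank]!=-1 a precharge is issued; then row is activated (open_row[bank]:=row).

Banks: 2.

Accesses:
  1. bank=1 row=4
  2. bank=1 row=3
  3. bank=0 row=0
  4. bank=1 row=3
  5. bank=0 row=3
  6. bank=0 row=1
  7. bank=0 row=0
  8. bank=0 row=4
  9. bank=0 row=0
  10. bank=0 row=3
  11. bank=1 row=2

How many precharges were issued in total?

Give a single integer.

Acc 1: bank1 row4 -> MISS (open row4); precharges=0
Acc 2: bank1 row3 -> MISS (open row3); precharges=1
Acc 3: bank0 row0 -> MISS (open row0); precharges=1
Acc 4: bank1 row3 -> HIT
Acc 5: bank0 row3 -> MISS (open row3); precharges=2
Acc 6: bank0 row1 -> MISS (open row1); precharges=3
Acc 7: bank0 row0 -> MISS (open row0); precharges=4
Acc 8: bank0 row4 -> MISS (open row4); precharges=5
Acc 9: bank0 row0 -> MISS (open row0); precharges=6
Acc 10: bank0 row3 -> MISS (open row3); precharges=7
Acc 11: bank1 row2 -> MISS (open row2); precharges=8

Answer: 8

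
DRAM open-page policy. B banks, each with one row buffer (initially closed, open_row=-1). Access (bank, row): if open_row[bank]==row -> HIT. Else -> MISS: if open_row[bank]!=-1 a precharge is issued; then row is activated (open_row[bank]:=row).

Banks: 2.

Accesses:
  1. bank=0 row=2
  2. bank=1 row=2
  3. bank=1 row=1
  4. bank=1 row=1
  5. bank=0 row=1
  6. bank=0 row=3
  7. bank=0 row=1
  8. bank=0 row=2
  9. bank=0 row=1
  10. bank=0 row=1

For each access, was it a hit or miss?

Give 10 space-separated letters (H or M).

Acc 1: bank0 row2 -> MISS (open row2); precharges=0
Acc 2: bank1 row2 -> MISS (open row2); precharges=0
Acc 3: bank1 row1 -> MISS (open row1); precharges=1
Acc 4: bank1 row1 -> HIT
Acc 5: bank0 row1 -> MISS (open row1); precharges=2
Acc 6: bank0 row3 -> MISS (open row3); precharges=3
Acc 7: bank0 row1 -> MISS (open row1); precharges=4
Acc 8: bank0 row2 -> MISS (open row2); precharges=5
Acc 9: bank0 row1 -> MISS (open row1); precharges=6
Acc 10: bank0 row1 -> HIT

Answer: M M M H M M M M M H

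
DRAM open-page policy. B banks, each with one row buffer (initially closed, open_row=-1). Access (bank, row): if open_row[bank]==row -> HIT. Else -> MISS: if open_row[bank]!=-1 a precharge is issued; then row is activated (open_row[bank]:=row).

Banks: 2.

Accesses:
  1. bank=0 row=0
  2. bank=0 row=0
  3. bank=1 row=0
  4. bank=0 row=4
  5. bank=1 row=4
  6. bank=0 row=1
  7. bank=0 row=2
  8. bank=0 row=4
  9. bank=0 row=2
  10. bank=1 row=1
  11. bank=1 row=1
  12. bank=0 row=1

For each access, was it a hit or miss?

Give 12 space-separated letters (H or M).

Acc 1: bank0 row0 -> MISS (open row0); precharges=0
Acc 2: bank0 row0 -> HIT
Acc 3: bank1 row0 -> MISS (open row0); precharges=0
Acc 4: bank0 row4 -> MISS (open row4); precharges=1
Acc 5: bank1 row4 -> MISS (open row4); precharges=2
Acc 6: bank0 row1 -> MISS (open row1); precharges=3
Acc 7: bank0 row2 -> MISS (open row2); precharges=4
Acc 8: bank0 row4 -> MISS (open row4); precharges=5
Acc 9: bank0 row2 -> MISS (open row2); precharges=6
Acc 10: bank1 row1 -> MISS (open row1); precharges=7
Acc 11: bank1 row1 -> HIT
Acc 12: bank0 row1 -> MISS (open row1); precharges=8

Answer: M H M M M M M M M M H M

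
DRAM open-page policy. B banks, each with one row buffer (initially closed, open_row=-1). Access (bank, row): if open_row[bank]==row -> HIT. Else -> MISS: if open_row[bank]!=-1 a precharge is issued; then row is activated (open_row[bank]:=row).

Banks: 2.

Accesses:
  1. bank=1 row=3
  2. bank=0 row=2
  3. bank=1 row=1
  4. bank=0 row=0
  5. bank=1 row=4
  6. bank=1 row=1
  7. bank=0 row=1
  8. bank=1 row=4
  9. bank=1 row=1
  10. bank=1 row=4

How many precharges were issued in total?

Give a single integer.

Acc 1: bank1 row3 -> MISS (open row3); precharges=0
Acc 2: bank0 row2 -> MISS (open row2); precharges=0
Acc 3: bank1 row1 -> MISS (open row1); precharges=1
Acc 4: bank0 row0 -> MISS (open row0); precharges=2
Acc 5: bank1 row4 -> MISS (open row4); precharges=3
Acc 6: bank1 row1 -> MISS (open row1); precharges=4
Acc 7: bank0 row1 -> MISS (open row1); precharges=5
Acc 8: bank1 row4 -> MISS (open row4); precharges=6
Acc 9: bank1 row1 -> MISS (open row1); precharges=7
Acc 10: bank1 row4 -> MISS (open row4); precharges=8

Answer: 8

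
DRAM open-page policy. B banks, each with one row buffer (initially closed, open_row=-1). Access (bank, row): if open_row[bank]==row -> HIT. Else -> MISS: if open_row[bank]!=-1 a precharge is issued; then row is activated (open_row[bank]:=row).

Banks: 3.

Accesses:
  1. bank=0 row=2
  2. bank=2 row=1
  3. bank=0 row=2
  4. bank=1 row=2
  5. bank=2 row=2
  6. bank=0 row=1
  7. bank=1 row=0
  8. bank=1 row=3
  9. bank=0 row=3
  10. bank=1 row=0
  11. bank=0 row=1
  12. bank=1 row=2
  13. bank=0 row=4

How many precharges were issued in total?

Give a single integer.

Acc 1: bank0 row2 -> MISS (open row2); precharges=0
Acc 2: bank2 row1 -> MISS (open row1); precharges=0
Acc 3: bank0 row2 -> HIT
Acc 4: bank1 row2 -> MISS (open row2); precharges=0
Acc 5: bank2 row2 -> MISS (open row2); precharges=1
Acc 6: bank0 row1 -> MISS (open row1); precharges=2
Acc 7: bank1 row0 -> MISS (open row0); precharges=3
Acc 8: bank1 row3 -> MISS (open row3); precharges=4
Acc 9: bank0 row3 -> MISS (open row3); precharges=5
Acc 10: bank1 row0 -> MISS (open row0); precharges=6
Acc 11: bank0 row1 -> MISS (open row1); precharges=7
Acc 12: bank1 row2 -> MISS (open row2); precharges=8
Acc 13: bank0 row4 -> MISS (open row4); precharges=9

Answer: 9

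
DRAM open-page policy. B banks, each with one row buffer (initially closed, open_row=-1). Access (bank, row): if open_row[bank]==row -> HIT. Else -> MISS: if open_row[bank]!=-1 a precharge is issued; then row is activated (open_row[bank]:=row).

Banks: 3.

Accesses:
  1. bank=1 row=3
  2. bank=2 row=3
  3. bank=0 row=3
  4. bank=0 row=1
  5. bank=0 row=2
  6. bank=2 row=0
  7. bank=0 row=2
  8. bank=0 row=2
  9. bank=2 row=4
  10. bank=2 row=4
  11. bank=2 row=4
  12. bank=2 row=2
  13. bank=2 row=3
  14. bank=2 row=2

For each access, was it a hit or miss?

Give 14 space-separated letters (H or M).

Acc 1: bank1 row3 -> MISS (open row3); precharges=0
Acc 2: bank2 row3 -> MISS (open row3); precharges=0
Acc 3: bank0 row3 -> MISS (open row3); precharges=0
Acc 4: bank0 row1 -> MISS (open row1); precharges=1
Acc 5: bank0 row2 -> MISS (open row2); precharges=2
Acc 6: bank2 row0 -> MISS (open row0); precharges=3
Acc 7: bank0 row2 -> HIT
Acc 8: bank0 row2 -> HIT
Acc 9: bank2 row4 -> MISS (open row4); precharges=4
Acc 10: bank2 row4 -> HIT
Acc 11: bank2 row4 -> HIT
Acc 12: bank2 row2 -> MISS (open row2); precharges=5
Acc 13: bank2 row3 -> MISS (open row3); precharges=6
Acc 14: bank2 row2 -> MISS (open row2); precharges=7

Answer: M M M M M M H H M H H M M M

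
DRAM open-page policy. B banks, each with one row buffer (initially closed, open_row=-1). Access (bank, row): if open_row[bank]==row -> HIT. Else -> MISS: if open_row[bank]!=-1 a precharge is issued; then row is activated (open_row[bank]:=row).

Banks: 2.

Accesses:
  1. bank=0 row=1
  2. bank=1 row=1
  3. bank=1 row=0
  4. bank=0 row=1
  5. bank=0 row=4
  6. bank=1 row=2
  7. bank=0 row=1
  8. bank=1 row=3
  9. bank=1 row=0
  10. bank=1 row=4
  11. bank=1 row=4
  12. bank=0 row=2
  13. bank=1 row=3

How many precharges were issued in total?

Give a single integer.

Acc 1: bank0 row1 -> MISS (open row1); precharges=0
Acc 2: bank1 row1 -> MISS (open row1); precharges=0
Acc 3: bank1 row0 -> MISS (open row0); precharges=1
Acc 4: bank0 row1 -> HIT
Acc 5: bank0 row4 -> MISS (open row4); precharges=2
Acc 6: bank1 row2 -> MISS (open row2); precharges=3
Acc 7: bank0 row1 -> MISS (open row1); precharges=4
Acc 8: bank1 row3 -> MISS (open row3); precharges=5
Acc 9: bank1 row0 -> MISS (open row0); precharges=6
Acc 10: bank1 row4 -> MISS (open row4); precharges=7
Acc 11: bank1 row4 -> HIT
Acc 12: bank0 row2 -> MISS (open row2); precharges=8
Acc 13: bank1 row3 -> MISS (open row3); precharges=9

Answer: 9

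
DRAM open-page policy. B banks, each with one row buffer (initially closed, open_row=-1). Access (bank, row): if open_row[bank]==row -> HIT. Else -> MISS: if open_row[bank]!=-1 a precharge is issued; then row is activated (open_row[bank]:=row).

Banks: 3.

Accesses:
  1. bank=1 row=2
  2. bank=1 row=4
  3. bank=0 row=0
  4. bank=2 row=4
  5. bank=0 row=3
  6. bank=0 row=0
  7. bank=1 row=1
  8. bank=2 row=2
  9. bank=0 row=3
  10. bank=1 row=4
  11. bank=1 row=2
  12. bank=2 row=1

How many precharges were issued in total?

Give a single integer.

Acc 1: bank1 row2 -> MISS (open row2); precharges=0
Acc 2: bank1 row4 -> MISS (open row4); precharges=1
Acc 3: bank0 row0 -> MISS (open row0); precharges=1
Acc 4: bank2 row4 -> MISS (open row4); precharges=1
Acc 5: bank0 row3 -> MISS (open row3); precharges=2
Acc 6: bank0 row0 -> MISS (open row0); precharges=3
Acc 7: bank1 row1 -> MISS (open row1); precharges=4
Acc 8: bank2 row2 -> MISS (open row2); precharges=5
Acc 9: bank0 row3 -> MISS (open row3); precharges=6
Acc 10: bank1 row4 -> MISS (open row4); precharges=7
Acc 11: bank1 row2 -> MISS (open row2); precharges=8
Acc 12: bank2 row1 -> MISS (open row1); precharges=9

Answer: 9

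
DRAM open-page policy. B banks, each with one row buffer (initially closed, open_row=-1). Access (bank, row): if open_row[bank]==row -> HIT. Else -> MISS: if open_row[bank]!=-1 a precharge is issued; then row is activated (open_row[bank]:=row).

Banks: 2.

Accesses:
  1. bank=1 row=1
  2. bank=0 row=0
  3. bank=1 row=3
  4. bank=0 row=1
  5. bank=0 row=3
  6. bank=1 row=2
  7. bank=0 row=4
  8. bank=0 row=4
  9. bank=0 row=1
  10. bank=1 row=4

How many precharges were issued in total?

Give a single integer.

Acc 1: bank1 row1 -> MISS (open row1); precharges=0
Acc 2: bank0 row0 -> MISS (open row0); precharges=0
Acc 3: bank1 row3 -> MISS (open row3); precharges=1
Acc 4: bank0 row1 -> MISS (open row1); precharges=2
Acc 5: bank0 row3 -> MISS (open row3); precharges=3
Acc 6: bank1 row2 -> MISS (open row2); precharges=4
Acc 7: bank0 row4 -> MISS (open row4); precharges=5
Acc 8: bank0 row4 -> HIT
Acc 9: bank0 row1 -> MISS (open row1); precharges=6
Acc 10: bank1 row4 -> MISS (open row4); precharges=7

Answer: 7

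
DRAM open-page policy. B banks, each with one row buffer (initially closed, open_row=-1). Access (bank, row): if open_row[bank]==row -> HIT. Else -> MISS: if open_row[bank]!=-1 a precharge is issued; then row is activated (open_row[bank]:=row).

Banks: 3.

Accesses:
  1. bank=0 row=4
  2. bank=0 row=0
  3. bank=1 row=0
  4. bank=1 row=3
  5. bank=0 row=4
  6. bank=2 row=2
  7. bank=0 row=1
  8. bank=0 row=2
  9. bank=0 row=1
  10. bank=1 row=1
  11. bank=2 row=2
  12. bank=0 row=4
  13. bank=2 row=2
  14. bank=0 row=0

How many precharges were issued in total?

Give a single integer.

Answer: 9

Derivation:
Acc 1: bank0 row4 -> MISS (open row4); precharges=0
Acc 2: bank0 row0 -> MISS (open row0); precharges=1
Acc 3: bank1 row0 -> MISS (open row0); precharges=1
Acc 4: bank1 row3 -> MISS (open row3); precharges=2
Acc 5: bank0 row4 -> MISS (open row4); precharges=3
Acc 6: bank2 row2 -> MISS (open row2); precharges=3
Acc 7: bank0 row1 -> MISS (open row1); precharges=4
Acc 8: bank0 row2 -> MISS (open row2); precharges=5
Acc 9: bank0 row1 -> MISS (open row1); precharges=6
Acc 10: bank1 row1 -> MISS (open row1); precharges=7
Acc 11: bank2 row2 -> HIT
Acc 12: bank0 row4 -> MISS (open row4); precharges=8
Acc 13: bank2 row2 -> HIT
Acc 14: bank0 row0 -> MISS (open row0); precharges=9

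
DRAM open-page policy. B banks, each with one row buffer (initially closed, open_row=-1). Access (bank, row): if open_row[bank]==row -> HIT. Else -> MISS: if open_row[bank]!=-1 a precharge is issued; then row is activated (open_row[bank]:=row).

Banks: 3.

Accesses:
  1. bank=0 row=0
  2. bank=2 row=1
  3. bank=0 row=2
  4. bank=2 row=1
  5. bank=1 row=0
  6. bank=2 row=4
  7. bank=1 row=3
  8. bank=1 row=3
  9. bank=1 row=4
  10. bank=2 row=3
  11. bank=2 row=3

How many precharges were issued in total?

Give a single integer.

Answer: 5

Derivation:
Acc 1: bank0 row0 -> MISS (open row0); precharges=0
Acc 2: bank2 row1 -> MISS (open row1); precharges=0
Acc 3: bank0 row2 -> MISS (open row2); precharges=1
Acc 4: bank2 row1 -> HIT
Acc 5: bank1 row0 -> MISS (open row0); precharges=1
Acc 6: bank2 row4 -> MISS (open row4); precharges=2
Acc 7: bank1 row3 -> MISS (open row3); precharges=3
Acc 8: bank1 row3 -> HIT
Acc 9: bank1 row4 -> MISS (open row4); precharges=4
Acc 10: bank2 row3 -> MISS (open row3); precharges=5
Acc 11: bank2 row3 -> HIT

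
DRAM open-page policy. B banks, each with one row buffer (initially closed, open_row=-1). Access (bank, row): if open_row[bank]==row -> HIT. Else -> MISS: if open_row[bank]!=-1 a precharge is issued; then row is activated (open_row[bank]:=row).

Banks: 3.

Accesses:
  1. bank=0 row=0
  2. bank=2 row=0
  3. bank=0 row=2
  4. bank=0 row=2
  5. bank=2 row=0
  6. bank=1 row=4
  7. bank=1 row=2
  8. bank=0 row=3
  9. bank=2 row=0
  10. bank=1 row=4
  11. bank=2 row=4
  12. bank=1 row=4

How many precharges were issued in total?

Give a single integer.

Answer: 5

Derivation:
Acc 1: bank0 row0 -> MISS (open row0); precharges=0
Acc 2: bank2 row0 -> MISS (open row0); precharges=0
Acc 3: bank0 row2 -> MISS (open row2); precharges=1
Acc 4: bank0 row2 -> HIT
Acc 5: bank2 row0 -> HIT
Acc 6: bank1 row4 -> MISS (open row4); precharges=1
Acc 7: bank1 row2 -> MISS (open row2); precharges=2
Acc 8: bank0 row3 -> MISS (open row3); precharges=3
Acc 9: bank2 row0 -> HIT
Acc 10: bank1 row4 -> MISS (open row4); precharges=4
Acc 11: bank2 row4 -> MISS (open row4); precharges=5
Acc 12: bank1 row4 -> HIT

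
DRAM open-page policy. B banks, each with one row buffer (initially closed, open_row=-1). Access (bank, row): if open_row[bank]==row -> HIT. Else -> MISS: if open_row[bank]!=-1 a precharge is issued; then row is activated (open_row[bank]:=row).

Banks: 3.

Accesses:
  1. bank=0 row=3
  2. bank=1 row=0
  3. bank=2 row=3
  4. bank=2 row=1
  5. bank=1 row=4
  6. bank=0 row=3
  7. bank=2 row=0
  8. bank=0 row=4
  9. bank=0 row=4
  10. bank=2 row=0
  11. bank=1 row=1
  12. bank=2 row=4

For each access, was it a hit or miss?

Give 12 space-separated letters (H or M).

Acc 1: bank0 row3 -> MISS (open row3); precharges=0
Acc 2: bank1 row0 -> MISS (open row0); precharges=0
Acc 3: bank2 row3 -> MISS (open row3); precharges=0
Acc 4: bank2 row1 -> MISS (open row1); precharges=1
Acc 5: bank1 row4 -> MISS (open row4); precharges=2
Acc 6: bank0 row3 -> HIT
Acc 7: bank2 row0 -> MISS (open row0); precharges=3
Acc 8: bank0 row4 -> MISS (open row4); precharges=4
Acc 9: bank0 row4 -> HIT
Acc 10: bank2 row0 -> HIT
Acc 11: bank1 row1 -> MISS (open row1); precharges=5
Acc 12: bank2 row4 -> MISS (open row4); precharges=6

Answer: M M M M M H M M H H M M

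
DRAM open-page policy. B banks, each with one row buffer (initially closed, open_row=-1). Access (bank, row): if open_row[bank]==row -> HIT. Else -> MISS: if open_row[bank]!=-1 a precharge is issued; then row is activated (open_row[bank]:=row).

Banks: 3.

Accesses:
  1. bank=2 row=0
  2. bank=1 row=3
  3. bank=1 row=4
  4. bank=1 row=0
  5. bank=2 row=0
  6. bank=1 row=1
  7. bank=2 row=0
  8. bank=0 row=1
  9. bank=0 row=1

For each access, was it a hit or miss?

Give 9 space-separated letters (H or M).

Acc 1: bank2 row0 -> MISS (open row0); precharges=0
Acc 2: bank1 row3 -> MISS (open row3); precharges=0
Acc 3: bank1 row4 -> MISS (open row4); precharges=1
Acc 4: bank1 row0 -> MISS (open row0); precharges=2
Acc 5: bank2 row0 -> HIT
Acc 6: bank1 row1 -> MISS (open row1); precharges=3
Acc 7: bank2 row0 -> HIT
Acc 8: bank0 row1 -> MISS (open row1); precharges=3
Acc 9: bank0 row1 -> HIT

Answer: M M M M H M H M H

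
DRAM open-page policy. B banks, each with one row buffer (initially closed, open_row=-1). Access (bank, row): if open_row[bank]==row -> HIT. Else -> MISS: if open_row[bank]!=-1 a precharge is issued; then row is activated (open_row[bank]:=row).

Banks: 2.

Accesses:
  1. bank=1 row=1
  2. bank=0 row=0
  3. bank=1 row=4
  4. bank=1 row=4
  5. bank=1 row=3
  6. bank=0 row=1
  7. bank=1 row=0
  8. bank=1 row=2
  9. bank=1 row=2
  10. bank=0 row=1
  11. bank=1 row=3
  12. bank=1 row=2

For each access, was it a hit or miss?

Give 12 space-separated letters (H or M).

Acc 1: bank1 row1 -> MISS (open row1); precharges=0
Acc 2: bank0 row0 -> MISS (open row0); precharges=0
Acc 3: bank1 row4 -> MISS (open row4); precharges=1
Acc 4: bank1 row4 -> HIT
Acc 5: bank1 row3 -> MISS (open row3); precharges=2
Acc 6: bank0 row1 -> MISS (open row1); precharges=3
Acc 7: bank1 row0 -> MISS (open row0); precharges=4
Acc 8: bank1 row2 -> MISS (open row2); precharges=5
Acc 9: bank1 row2 -> HIT
Acc 10: bank0 row1 -> HIT
Acc 11: bank1 row3 -> MISS (open row3); precharges=6
Acc 12: bank1 row2 -> MISS (open row2); precharges=7

Answer: M M M H M M M M H H M M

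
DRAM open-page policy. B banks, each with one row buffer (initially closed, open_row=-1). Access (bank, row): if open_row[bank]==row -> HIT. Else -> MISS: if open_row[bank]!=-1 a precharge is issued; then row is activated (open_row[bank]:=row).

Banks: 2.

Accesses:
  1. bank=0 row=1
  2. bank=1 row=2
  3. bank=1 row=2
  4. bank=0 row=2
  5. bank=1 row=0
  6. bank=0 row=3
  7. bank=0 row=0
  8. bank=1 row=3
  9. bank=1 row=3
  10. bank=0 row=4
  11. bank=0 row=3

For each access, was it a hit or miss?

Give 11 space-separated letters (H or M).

Acc 1: bank0 row1 -> MISS (open row1); precharges=0
Acc 2: bank1 row2 -> MISS (open row2); precharges=0
Acc 3: bank1 row2 -> HIT
Acc 4: bank0 row2 -> MISS (open row2); precharges=1
Acc 5: bank1 row0 -> MISS (open row0); precharges=2
Acc 6: bank0 row3 -> MISS (open row3); precharges=3
Acc 7: bank0 row0 -> MISS (open row0); precharges=4
Acc 8: bank1 row3 -> MISS (open row3); precharges=5
Acc 9: bank1 row3 -> HIT
Acc 10: bank0 row4 -> MISS (open row4); precharges=6
Acc 11: bank0 row3 -> MISS (open row3); precharges=7

Answer: M M H M M M M M H M M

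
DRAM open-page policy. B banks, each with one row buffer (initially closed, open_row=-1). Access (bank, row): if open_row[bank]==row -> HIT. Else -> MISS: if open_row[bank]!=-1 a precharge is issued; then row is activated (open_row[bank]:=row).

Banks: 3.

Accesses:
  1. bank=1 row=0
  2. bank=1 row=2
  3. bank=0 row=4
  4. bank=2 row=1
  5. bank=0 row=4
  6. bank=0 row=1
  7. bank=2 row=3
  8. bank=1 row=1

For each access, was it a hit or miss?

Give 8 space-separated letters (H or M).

Acc 1: bank1 row0 -> MISS (open row0); precharges=0
Acc 2: bank1 row2 -> MISS (open row2); precharges=1
Acc 3: bank0 row4 -> MISS (open row4); precharges=1
Acc 4: bank2 row1 -> MISS (open row1); precharges=1
Acc 5: bank0 row4 -> HIT
Acc 6: bank0 row1 -> MISS (open row1); precharges=2
Acc 7: bank2 row3 -> MISS (open row3); precharges=3
Acc 8: bank1 row1 -> MISS (open row1); precharges=4

Answer: M M M M H M M M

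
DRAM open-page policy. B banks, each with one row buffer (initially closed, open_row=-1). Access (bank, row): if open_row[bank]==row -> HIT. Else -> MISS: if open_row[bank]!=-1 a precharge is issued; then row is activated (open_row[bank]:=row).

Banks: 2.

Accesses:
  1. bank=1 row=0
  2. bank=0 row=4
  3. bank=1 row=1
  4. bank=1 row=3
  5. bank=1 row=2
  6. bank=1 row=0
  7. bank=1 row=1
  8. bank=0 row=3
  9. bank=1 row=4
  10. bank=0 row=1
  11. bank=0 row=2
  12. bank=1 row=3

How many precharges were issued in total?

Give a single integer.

Answer: 10

Derivation:
Acc 1: bank1 row0 -> MISS (open row0); precharges=0
Acc 2: bank0 row4 -> MISS (open row4); precharges=0
Acc 3: bank1 row1 -> MISS (open row1); precharges=1
Acc 4: bank1 row3 -> MISS (open row3); precharges=2
Acc 5: bank1 row2 -> MISS (open row2); precharges=3
Acc 6: bank1 row0 -> MISS (open row0); precharges=4
Acc 7: bank1 row1 -> MISS (open row1); precharges=5
Acc 8: bank0 row3 -> MISS (open row3); precharges=6
Acc 9: bank1 row4 -> MISS (open row4); precharges=7
Acc 10: bank0 row1 -> MISS (open row1); precharges=8
Acc 11: bank0 row2 -> MISS (open row2); precharges=9
Acc 12: bank1 row3 -> MISS (open row3); precharges=10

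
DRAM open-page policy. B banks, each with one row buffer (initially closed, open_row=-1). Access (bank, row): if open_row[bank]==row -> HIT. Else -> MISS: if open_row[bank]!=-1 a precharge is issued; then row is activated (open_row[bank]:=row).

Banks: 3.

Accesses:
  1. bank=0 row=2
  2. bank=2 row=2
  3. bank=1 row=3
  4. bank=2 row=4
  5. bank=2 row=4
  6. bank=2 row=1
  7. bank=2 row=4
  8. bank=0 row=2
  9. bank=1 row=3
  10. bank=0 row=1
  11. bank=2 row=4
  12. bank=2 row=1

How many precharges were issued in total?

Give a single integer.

Answer: 5

Derivation:
Acc 1: bank0 row2 -> MISS (open row2); precharges=0
Acc 2: bank2 row2 -> MISS (open row2); precharges=0
Acc 3: bank1 row3 -> MISS (open row3); precharges=0
Acc 4: bank2 row4 -> MISS (open row4); precharges=1
Acc 5: bank2 row4 -> HIT
Acc 6: bank2 row1 -> MISS (open row1); precharges=2
Acc 7: bank2 row4 -> MISS (open row4); precharges=3
Acc 8: bank0 row2 -> HIT
Acc 9: bank1 row3 -> HIT
Acc 10: bank0 row1 -> MISS (open row1); precharges=4
Acc 11: bank2 row4 -> HIT
Acc 12: bank2 row1 -> MISS (open row1); precharges=5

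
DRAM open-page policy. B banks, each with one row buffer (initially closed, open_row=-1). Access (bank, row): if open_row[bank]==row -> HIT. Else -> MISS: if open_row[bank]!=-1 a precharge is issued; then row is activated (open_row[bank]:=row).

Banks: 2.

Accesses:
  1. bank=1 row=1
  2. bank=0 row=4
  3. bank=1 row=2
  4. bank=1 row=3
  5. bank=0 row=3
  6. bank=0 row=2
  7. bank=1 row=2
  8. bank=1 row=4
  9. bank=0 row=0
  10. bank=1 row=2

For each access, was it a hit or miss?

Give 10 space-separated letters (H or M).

Acc 1: bank1 row1 -> MISS (open row1); precharges=0
Acc 2: bank0 row4 -> MISS (open row4); precharges=0
Acc 3: bank1 row2 -> MISS (open row2); precharges=1
Acc 4: bank1 row3 -> MISS (open row3); precharges=2
Acc 5: bank0 row3 -> MISS (open row3); precharges=3
Acc 6: bank0 row2 -> MISS (open row2); precharges=4
Acc 7: bank1 row2 -> MISS (open row2); precharges=5
Acc 8: bank1 row4 -> MISS (open row4); precharges=6
Acc 9: bank0 row0 -> MISS (open row0); precharges=7
Acc 10: bank1 row2 -> MISS (open row2); precharges=8

Answer: M M M M M M M M M M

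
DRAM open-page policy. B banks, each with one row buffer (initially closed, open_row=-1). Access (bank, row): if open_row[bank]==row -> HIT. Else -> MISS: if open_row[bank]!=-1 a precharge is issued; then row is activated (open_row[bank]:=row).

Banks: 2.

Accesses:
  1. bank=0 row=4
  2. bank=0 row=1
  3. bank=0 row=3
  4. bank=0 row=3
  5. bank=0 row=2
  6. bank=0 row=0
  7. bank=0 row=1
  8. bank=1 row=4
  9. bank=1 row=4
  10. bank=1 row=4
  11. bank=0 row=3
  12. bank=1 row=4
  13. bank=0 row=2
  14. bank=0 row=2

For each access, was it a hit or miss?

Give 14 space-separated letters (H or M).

Acc 1: bank0 row4 -> MISS (open row4); precharges=0
Acc 2: bank0 row1 -> MISS (open row1); precharges=1
Acc 3: bank0 row3 -> MISS (open row3); precharges=2
Acc 4: bank0 row3 -> HIT
Acc 5: bank0 row2 -> MISS (open row2); precharges=3
Acc 6: bank0 row0 -> MISS (open row0); precharges=4
Acc 7: bank0 row1 -> MISS (open row1); precharges=5
Acc 8: bank1 row4 -> MISS (open row4); precharges=5
Acc 9: bank1 row4 -> HIT
Acc 10: bank1 row4 -> HIT
Acc 11: bank0 row3 -> MISS (open row3); precharges=6
Acc 12: bank1 row4 -> HIT
Acc 13: bank0 row2 -> MISS (open row2); precharges=7
Acc 14: bank0 row2 -> HIT

Answer: M M M H M M M M H H M H M H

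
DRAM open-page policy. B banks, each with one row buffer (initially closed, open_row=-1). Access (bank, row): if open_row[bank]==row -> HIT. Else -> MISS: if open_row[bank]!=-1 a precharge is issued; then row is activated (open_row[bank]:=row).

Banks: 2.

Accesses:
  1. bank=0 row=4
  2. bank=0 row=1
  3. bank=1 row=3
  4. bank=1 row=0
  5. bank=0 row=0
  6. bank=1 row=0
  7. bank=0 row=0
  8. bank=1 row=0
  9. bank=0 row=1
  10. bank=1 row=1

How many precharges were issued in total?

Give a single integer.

Answer: 5

Derivation:
Acc 1: bank0 row4 -> MISS (open row4); precharges=0
Acc 2: bank0 row1 -> MISS (open row1); precharges=1
Acc 3: bank1 row3 -> MISS (open row3); precharges=1
Acc 4: bank1 row0 -> MISS (open row0); precharges=2
Acc 5: bank0 row0 -> MISS (open row0); precharges=3
Acc 6: bank1 row0 -> HIT
Acc 7: bank0 row0 -> HIT
Acc 8: bank1 row0 -> HIT
Acc 9: bank0 row1 -> MISS (open row1); precharges=4
Acc 10: bank1 row1 -> MISS (open row1); precharges=5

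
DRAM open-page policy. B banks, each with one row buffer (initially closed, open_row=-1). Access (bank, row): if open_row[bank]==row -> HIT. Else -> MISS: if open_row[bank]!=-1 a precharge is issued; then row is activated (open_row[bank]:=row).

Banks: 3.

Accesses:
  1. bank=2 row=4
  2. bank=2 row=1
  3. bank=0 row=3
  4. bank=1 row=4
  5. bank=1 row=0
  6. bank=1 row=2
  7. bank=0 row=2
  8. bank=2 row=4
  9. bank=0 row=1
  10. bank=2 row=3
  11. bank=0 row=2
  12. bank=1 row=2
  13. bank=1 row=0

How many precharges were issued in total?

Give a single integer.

Answer: 9

Derivation:
Acc 1: bank2 row4 -> MISS (open row4); precharges=0
Acc 2: bank2 row1 -> MISS (open row1); precharges=1
Acc 3: bank0 row3 -> MISS (open row3); precharges=1
Acc 4: bank1 row4 -> MISS (open row4); precharges=1
Acc 5: bank1 row0 -> MISS (open row0); precharges=2
Acc 6: bank1 row2 -> MISS (open row2); precharges=3
Acc 7: bank0 row2 -> MISS (open row2); precharges=4
Acc 8: bank2 row4 -> MISS (open row4); precharges=5
Acc 9: bank0 row1 -> MISS (open row1); precharges=6
Acc 10: bank2 row3 -> MISS (open row3); precharges=7
Acc 11: bank0 row2 -> MISS (open row2); precharges=8
Acc 12: bank1 row2 -> HIT
Acc 13: bank1 row0 -> MISS (open row0); precharges=9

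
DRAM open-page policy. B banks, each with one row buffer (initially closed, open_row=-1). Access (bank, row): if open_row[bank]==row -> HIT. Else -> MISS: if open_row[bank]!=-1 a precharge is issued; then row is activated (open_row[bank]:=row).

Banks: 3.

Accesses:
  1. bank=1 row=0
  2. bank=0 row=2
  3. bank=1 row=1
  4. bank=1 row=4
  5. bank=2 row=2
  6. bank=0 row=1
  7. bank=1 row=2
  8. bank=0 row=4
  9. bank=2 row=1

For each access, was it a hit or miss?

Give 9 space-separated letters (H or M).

Answer: M M M M M M M M M

Derivation:
Acc 1: bank1 row0 -> MISS (open row0); precharges=0
Acc 2: bank0 row2 -> MISS (open row2); precharges=0
Acc 3: bank1 row1 -> MISS (open row1); precharges=1
Acc 4: bank1 row4 -> MISS (open row4); precharges=2
Acc 5: bank2 row2 -> MISS (open row2); precharges=2
Acc 6: bank0 row1 -> MISS (open row1); precharges=3
Acc 7: bank1 row2 -> MISS (open row2); precharges=4
Acc 8: bank0 row4 -> MISS (open row4); precharges=5
Acc 9: bank2 row1 -> MISS (open row1); precharges=6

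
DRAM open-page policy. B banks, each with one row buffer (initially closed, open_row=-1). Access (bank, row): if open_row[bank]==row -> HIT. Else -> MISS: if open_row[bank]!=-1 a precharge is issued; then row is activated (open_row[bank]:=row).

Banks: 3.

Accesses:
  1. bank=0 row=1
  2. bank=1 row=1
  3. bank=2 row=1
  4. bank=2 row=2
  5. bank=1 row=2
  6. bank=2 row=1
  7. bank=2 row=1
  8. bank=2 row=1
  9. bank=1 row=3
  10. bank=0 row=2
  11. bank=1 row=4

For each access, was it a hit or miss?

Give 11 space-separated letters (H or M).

Acc 1: bank0 row1 -> MISS (open row1); precharges=0
Acc 2: bank1 row1 -> MISS (open row1); precharges=0
Acc 3: bank2 row1 -> MISS (open row1); precharges=0
Acc 4: bank2 row2 -> MISS (open row2); precharges=1
Acc 5: bank1 row2 -> MISS (open row2); precharges=2
Acc 6: bank2 row1 -> MISS (open row1); precharges=3
Acc 7: bank2 row1 -> HIT
Acc 8: bank2 row1 -> HIT
Acc 9: bank1 row3 -> MISS (open row3); precharges=4
Acc 10: bank0 row2 -> MISS (open row2); precharges=5
Acc 11: bank1 row4 -> MISS (open row4); precharges=6

Answer: M M M M M M H H M M M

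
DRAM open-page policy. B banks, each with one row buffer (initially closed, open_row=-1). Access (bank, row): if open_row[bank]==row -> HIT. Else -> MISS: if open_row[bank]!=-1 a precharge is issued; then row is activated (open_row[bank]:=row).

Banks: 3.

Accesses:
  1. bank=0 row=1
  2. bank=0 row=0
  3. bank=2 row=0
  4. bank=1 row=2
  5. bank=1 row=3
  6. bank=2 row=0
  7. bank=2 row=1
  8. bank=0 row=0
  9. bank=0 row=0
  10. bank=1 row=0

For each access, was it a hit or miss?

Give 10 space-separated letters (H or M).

Acc 1: bank0 row1 -> MISS (open row1); precharges=0
Acc 2: bank0 row0 -> MISS (open row0); precharges=1
Acc 3: bank2 row0 -> MISS (open row0); precharges=1
Acc 4: bank1 row2 -> MISS (open row2); precharges=1
Acc 5: bank1 row3 -> MISS (open row3); precharges=2
Acc 6: bank2 row0 -> HIT
Acc 7: bank2 row1 -> MISS (open row1); precharges=3
Acc 8: bank0 row0 -> HIT
Acc 9: bank0 row0 -> HIT
Acc 10: bank1 row0 -> MISS (open row0); precharges=4

Answer: M M M M M H M H H M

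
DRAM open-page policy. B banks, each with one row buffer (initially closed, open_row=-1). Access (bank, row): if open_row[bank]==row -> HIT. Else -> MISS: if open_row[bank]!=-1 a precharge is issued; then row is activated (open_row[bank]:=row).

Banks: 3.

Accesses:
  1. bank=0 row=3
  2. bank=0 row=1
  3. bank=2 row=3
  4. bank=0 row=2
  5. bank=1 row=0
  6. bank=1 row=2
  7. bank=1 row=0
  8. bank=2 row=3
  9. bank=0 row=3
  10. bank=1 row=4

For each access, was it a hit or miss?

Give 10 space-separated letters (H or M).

Acc 1: bank0 row3 -> MISS (open row3); precharges=0
Acc 2: bank0 row1 -> MISS (open row1); precharges=1
Acc 3: bank2 row3 -> MISS (open row3); precharges=1
Acc 4: bank0 row2 -> MISS (open row2); precharges=2
Acc 5: bank1 row0 -> MISS (open row0); precharges=2
Acc 6: bank1 row2 -> MISS (open row2); precharges=3
Acc 7: bank1 row0 -> MISS (open row0); precharges=4
Acc 8: bank2 row3 -> HIT
Acc 9: bank0 row3 -> MISS (open row3); precharges=5
Acc 10: bank1 row4 -> MISS (open row4); precharges=6

Answer: M M M M M M M H M M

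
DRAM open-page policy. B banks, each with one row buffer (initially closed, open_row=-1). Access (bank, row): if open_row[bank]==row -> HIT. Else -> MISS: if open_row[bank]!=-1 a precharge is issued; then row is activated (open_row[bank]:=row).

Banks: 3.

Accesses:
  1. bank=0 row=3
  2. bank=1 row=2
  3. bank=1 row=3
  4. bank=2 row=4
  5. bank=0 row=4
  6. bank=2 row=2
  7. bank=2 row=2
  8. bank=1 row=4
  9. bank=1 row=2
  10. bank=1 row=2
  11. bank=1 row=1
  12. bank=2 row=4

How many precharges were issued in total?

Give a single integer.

Acc 1: bank0 row3 -> MISS (open row3); precharges=0
Acc 2: bank1 row2 -> MISS (open row2); precharges=0
Acc 3: bank1 row3 -> MISS (open row3); precharges=1
Acc 4: bank2 row4 -> MISS (open row4); precharges=1
Acc 5: bank0 row4 -> MISS (open row4); precharges=2
Acc 6: bank2 row2 -> MISS (open row2); precharges=3
Acc 7: bank2 row2 -> HIT
Acc 8: bank1 row4 -> MISS (open row4); precharges=4
Acc 9: bank1 row2 -> MISS (open row2); precharges=5
Acc 10: bank1 row2 -> HIT
Acc 11: bank1 row1 -> MISS (open row1); precharges=6
Acc 12: bank2 row4 -> MISS (open row4); precharges=7

Answer: 7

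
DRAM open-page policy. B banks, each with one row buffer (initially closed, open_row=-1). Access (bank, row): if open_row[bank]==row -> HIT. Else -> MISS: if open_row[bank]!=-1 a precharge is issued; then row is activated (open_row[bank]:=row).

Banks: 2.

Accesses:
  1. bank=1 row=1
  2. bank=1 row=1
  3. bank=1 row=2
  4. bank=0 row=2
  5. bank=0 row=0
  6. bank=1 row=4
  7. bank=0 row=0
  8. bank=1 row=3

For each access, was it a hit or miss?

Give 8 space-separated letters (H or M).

Answer: M H M M M M H M

Derivation:
Acc 1: bank1 row1 -> MISS (open row1); precharges=0
Acc 2: bank1 row1 -> HIT
Acc 3: bank1 row2 -> MISS (open row2); precharges=1
Acc 4: bank0 row2 -> MISS (open row2); precharges=1
Acc 5: bank0 row0 -> MISS (open row0); precharges=2
Acc 6: bank1 row4 -> MISS (open row4); precharges=3
Acc 7: bank0 row0 -> HIT
Acc 8: bank1 row3 -> MISS (open row3); precharges=4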